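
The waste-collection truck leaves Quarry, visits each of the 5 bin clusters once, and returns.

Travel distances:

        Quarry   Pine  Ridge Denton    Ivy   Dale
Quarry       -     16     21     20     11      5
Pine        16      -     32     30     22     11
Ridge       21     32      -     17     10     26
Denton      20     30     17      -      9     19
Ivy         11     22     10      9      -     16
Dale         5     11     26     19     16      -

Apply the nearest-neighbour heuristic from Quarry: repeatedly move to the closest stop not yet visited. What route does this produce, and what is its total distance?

85 along Quarry → Dale → Pine → Ivy → Denton → Ridge → Quarry.

From Quarry: distances to unvisited — Dale=5, Ivy=11, Pine=16, Denton=20, Ridge=21. Nearest is Dale (5).
From Dale: distances to unvisited — Pine=11, Ivy=16, Denton=19, Ridge=26. Nearest is Pine (11).
From Pine: distances to unvisited — Ivy=22, Denton=30, Ridge=32. Nearest is Ivy (22).
From Ivy: distances to unvisited — Denton=9, Ridge=10. Nearest is Denton (9).
From Denton: distances to unvisited — Ridge=17. Nearest is Ridge (17).
Return Ridge→Quarry: 21.
Total = 5 + 11 + 22 + 9 + 17 + 21 = 85.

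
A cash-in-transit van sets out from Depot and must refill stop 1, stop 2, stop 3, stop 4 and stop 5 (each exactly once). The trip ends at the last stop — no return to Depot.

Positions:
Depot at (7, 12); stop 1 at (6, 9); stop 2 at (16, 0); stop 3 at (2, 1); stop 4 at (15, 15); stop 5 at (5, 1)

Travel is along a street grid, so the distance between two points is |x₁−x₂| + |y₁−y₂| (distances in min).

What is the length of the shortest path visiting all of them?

Shortest open route: 47 min.

There are 5! = 120 possible orderings.
Depot - stop 1 - stop 2 - stop 3 - stop 4 - stop 5: 4+19+15+27+24 = 89
Depot - stop 1 - stop 2 - stop 3 - stop 5 - stop 4: 4+19+15+3+24 = 65
Depot - stop 1 - stop 2 - stop 4 - stop 3 - stop 5: 4+19+16+27+3 = 69
Depot - stop 1 - stop 2 - stop 4 - stop 5 - stop 3: 4+19+16+24+3 = 66
Depot - stop 1 - stop 2 - stop 5 - stop 3 - stop 4: 4+19+12+3+27 = 65
Depot - stop 1 - stop 2 - stop 5 - stop 4 - stop 3: 4+19+12+24+27 = 86
Depot - stop 1 - stop 3 - stop 2 - stop 4 - stop 5: 4+12+15+16+24 = 71
Depot - stop 1 - stop 3 - stop 2 - stop 5 - stop 4: 4+12+15+12+24 = 67
Depot - stop 1 - stop 3 - stop 4 - stop 2 - stop 5: 4+12+27+16+12 = 71
Depot - stop 1 - stop 3 - stop 4 - stop 5 - stop 2: 4+12+27+24+12 = 79
Depot - stop 1 - stop 3 - stop 5 - stop 2 - stop 4: 4+12+3+12+16 = 47
Depot - stop 1 - stop 3 - stop 5 - stop 4 - stop 2: 4+12+3+24+16 = 59
Depot - stop 1 - stop 4 - stop 2 - stop 3 - stop 5: 4+15+16+15+3 = 53
Depot - stop 1 - stop 4 - stop 2 - stop 5 - stop 3: 4+15+16+12+3 = 50
… (106 more)
The minimum is 47.
One shortest path: Depot → stop 1 → stop 3 → stop 5 → stop 2 → stop 4.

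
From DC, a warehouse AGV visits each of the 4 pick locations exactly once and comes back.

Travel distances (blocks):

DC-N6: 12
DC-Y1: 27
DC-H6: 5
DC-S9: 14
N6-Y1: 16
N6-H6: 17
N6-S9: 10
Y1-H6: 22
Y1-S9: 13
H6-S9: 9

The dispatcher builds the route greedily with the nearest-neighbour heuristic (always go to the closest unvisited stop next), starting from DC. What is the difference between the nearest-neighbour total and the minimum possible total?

DC: H6=5, N6=12, S9=14, Y1=27 ⇒ H6
H6: S9=9, N6=17, Y1=22 ⇒ S9
S9: N6=10, Y1=13 ⇒ N6
N6: Y1=16 ⇒ Y1
NN route DC → H6 → S9 → N6 → Y1 → DC costs 67.
Optimal: DC → N6 → Y1 → S9 → H6 → DC costs 55 (by enumerating all 12 distinct tours).
Excess = 67 − 55 = 12.

Excess over optimum: 12 blocks.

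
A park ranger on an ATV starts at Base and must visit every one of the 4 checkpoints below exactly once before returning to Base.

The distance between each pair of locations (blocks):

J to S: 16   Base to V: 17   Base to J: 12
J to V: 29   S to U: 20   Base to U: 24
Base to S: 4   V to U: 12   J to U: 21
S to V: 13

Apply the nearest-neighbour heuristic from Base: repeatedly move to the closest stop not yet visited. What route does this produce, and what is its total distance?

Total distance 62 blocks via the nearest-neighbour route Base → S → V → U → J → Base.

At Base the remaining stops are S 4, J 12, V 17, U 24; go to S.
At S the remaining stops are V 13, J 16, U 20; go to V.
At V the remaining stops are U 12, J 29; go to U.
At U the remaining stops are J 21; go to J.
Return J→Base: 12.
Total = 4 + 13 + 12 + 21 + 12 = 62.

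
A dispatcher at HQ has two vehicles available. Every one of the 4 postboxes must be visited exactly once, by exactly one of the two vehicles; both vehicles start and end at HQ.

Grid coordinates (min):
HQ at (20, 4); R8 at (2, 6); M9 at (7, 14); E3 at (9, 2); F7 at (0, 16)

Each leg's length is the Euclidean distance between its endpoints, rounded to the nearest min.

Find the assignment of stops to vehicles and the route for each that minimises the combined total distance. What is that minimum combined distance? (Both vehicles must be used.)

There are 2^3 − 1 = 7 ways to divide the 4 stops into two non-empty groups. For each, the best each vehicle can do is its own shortest tour through its group:
  {R8} + {M9, E3, F7}: 36 + 51 = 87
  {M9} + {R8, E3, F7}: 32 + 52 = 84
  {R8, M9} + {E3, F7}: 43 + 51 = 94
  {E3} + {R8, M9, F7}: 22 + 51 = 73
  {R8, E3} + {M9, F7}: 37 + 46 = 83
  {M9, E3} + {R8, F7}: 39 + 51 = 90
  … (7 splits in total)
Best: vehicle 1 HQ → E3 → HQ = 22; vehicle 2 HQ → R8 → F7 → M9 → HQ = 51; combined 73.

73 min — the smallest possible combined total.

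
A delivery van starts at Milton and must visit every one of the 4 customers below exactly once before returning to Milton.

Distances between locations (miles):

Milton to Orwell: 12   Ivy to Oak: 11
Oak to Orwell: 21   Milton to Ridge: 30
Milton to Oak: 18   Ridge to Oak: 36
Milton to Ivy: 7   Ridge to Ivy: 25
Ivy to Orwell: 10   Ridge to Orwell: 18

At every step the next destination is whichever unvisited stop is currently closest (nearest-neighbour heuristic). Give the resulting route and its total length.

89 miles along Milton → Ivy → Orwell → Ridge → Oak → Milton.

From Milton: distances to unvisited — Ivy=7, Orwell=12, Oak=18, Ridge=30. Nearest is Ivy (7).
From Ivy: distances to unvisited — Orwell=10, Oak=11, Ridge=25. Nearest is Orwell (10).
From Orwell: distances to unvisited — Ridge=18, Oak=21. Nearest is Ridge (18).
From Ridge: distances to unvisited — Oak=36. Nearest is Oak (36).
Return Oak→Milton: 18.
Total = 7 + 10 + 18 + 36 + 18 = 89.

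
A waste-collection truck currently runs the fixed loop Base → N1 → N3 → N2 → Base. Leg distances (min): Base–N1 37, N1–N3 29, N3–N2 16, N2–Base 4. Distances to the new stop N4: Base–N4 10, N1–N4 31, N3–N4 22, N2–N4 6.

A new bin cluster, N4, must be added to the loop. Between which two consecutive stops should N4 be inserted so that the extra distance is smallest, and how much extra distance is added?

Insertion cost between consecutive stops i–j is d(i,N4) + d(N4,j) − d(i,j):
  between Base and N1: 10 + 31 − 37 = 4
  between N1 and N3: 31 + 22 − 29 = 24
  between N3 and N2: 22 + 6 − 16 = 12
  between N2 and Base: 6 + 10 − 4 = 12
Cheapest insertion is between Base and N1, adding 4.
New total = 86 + 4 = 90.

Minimum extra distance: 4 min, inserting N4 between Base and N1.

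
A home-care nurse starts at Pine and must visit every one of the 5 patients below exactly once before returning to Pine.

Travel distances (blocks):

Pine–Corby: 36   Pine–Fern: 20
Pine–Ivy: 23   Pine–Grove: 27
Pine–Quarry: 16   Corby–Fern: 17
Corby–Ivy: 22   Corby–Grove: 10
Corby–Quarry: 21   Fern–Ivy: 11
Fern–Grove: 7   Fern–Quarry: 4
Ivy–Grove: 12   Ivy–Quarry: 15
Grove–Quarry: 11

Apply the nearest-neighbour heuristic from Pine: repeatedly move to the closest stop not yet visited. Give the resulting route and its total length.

Pine → [Quarry:16 / Fern:20 / Ivy:23 / Grove:27 / Corby:36] → Quarry (16)
Quarry → [Fern:4 / Grove:11 / Ivy:15 / Corby:21] → Fern (4)
Fern → [Grove:7 / Ivy:11 / Corby:17] → Grove (7)
Grove → [Corby:10 / Ivy:12] → Corby (10)
Corby → [Ivy:22] → Ivy (22)
Return Ivy→Pine: 23.
Total = 16 + 4 + 7 + 10 + 22 + 23 = 82.

82 blocks along Pine → Quarry → Fern → Grove → Corby → Ivy → Pine.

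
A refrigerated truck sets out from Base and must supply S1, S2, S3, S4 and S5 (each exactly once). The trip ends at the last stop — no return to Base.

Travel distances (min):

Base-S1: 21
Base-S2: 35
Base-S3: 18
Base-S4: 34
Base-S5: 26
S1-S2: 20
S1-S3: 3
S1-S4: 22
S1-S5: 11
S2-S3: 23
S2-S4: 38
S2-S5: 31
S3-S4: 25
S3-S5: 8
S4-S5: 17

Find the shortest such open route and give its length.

82 min — the minimum one-way total.

There are 5! = 120 possible orderings.
Base - S1 - S2 - S3 - S4 - S5: 21+20+23+25+17 = 106
Base - S1 - S2 - S3 - S5 - S4: 21+20+23+8+17 = 89
Base - S1 - S2 - S4 - S3 - S5: 21+20+38+25+8 = 112
Base - S1 - S2 - S4 - S5 - S3: 21+20+38+17+8 = 104
Base - S1 - S2 - S5 - S3 - S4: 21+20+31+8+25 = 105
Base - S1 - S2 - S5 - S4 - S3: 21+20+31+17+25 = 114
Base - S1 - S3 - S2 - S4 - S5: 21+3+23+38+17 = 102
Base - S1 - S3 - S2 - S5 - S4: 21+3+23+31+17 = 95
Base - S1 - S3 - S4 - S2 - S5: 21+3+25+38+31 = 118
Base - S1 - S3 - S4 - S5 - S2: 21+3+25+17+31 = 97
Base - S1 - S3 - S5 - S2 - S4: 21+3+8+31+38 = 101
Base - S1 - S3 - S5 - S4 - S2: 21+3+8+17+38 = 87
Base - S1 - S4 - S2 - S3 - S5: 21+22+38+23+8 = 112
Base - S1 - S4 - S2 - S5 - S3: 21+22+38+31+8 = 120
… (106 more)
Base - S4 - S5 - S3 - S1 - S2: 34+17+8+3+20 = 82  ← best
The minimum is 82.
One shortest path: Base → S4 → S5 → S3 → S1 → S2.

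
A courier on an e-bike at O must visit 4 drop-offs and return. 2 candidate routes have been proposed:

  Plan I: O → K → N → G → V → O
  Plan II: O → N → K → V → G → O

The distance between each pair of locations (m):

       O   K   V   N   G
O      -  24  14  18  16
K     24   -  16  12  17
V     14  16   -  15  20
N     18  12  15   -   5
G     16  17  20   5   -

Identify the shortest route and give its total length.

75 m — Plan I is the shortest.

Plan I: 24 + 12 + 5 + 20 + 14 = 75
Plan II: 18 + 12 + 16 + 20 + 16 = 82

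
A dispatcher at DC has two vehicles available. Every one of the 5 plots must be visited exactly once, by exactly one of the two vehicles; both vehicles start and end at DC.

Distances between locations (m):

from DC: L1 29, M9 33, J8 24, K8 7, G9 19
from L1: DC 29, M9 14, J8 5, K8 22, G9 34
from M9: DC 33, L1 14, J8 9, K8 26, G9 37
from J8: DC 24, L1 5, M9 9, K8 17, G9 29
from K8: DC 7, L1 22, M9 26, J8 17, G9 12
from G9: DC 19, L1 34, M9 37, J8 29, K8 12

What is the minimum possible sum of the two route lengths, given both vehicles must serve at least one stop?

There are 2^4 − 1 = 15 ways to divide the 5 stops into two non-empty groups. For each, the best each vehicle can do is its own shortest tour through its group:
  {L1} + {M9, J8, K8, G9}: 58 + 89 = 147
  {M9} + {L1, J8, K8, G9}: 66 + 82 = 148
  {L1, M9} + {J8, K8, G9}: 76 + 72 = 148
  {J8} + {L1, M9, K8, G9}: 48 + 99 = 147
  {L1, J8} + {M9, K8, G9}: 58 + 89 = 147
  {M9, J8} + {L1, K8, G9}: 66 + 82 = 148
  … (15 splits in total)
  {K8} + {L1, M9, J8, G9}: 14 + 99 = 113  ← best
Best: vehicle 1 DC → K8 → DC = 14; vehicle 2 DC → L1 → J8 → M9 → G9 → DC = 99; combined 113.

Minimum combined distance: 113 m.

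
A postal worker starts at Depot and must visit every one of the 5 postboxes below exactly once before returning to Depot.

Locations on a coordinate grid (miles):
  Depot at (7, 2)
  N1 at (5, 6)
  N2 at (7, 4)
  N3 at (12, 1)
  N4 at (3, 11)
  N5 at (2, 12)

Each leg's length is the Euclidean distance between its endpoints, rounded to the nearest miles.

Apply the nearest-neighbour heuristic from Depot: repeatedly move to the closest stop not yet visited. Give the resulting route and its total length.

From Depot: distances to unvisited — N2=2, N1=4, N3=5, N4=10, N5=11. Nearest is N2 (2).
From N2: distances to unvisited — N1=3, N3=6, N4=8, N5=9. Nearest is N1 (3).
From N1: distances to unvisited — N4=5, N5=7, N3=9. Nearest is N4 (5).
From N4: distances to unvisited — N5=1, N3=13. Nearest is N5 (1).
From N5: distances to unvisited — N3=15. Nearest is N3 (15).
Return N3→Depot: 5.
Total = 2 + 3 + 5 + 1 + 15 + 5 = 31.

Nearest-neighbour total = 31 miles; route Depot → N2 → N1 → N4 → N5 → N3 → Depot.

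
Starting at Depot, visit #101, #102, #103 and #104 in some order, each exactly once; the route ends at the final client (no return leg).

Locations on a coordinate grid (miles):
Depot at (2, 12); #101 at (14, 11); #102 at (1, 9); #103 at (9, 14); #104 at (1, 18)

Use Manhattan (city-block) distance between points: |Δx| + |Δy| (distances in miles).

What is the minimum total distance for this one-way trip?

Minimum one-way distance = 33 miles.

There are 4! = 24 possible orderings.
Depot - #101 - #102 - #103 - #104: 13+15+13+12 = 53
Depot - #101 - #102 - #104 - #103: 13+15+9+12 = 49
Depot - #101 - #103 - #102 - #104: 13+8+13+9 = 43
Depot - #101 - #103 - #104 - #102: 13+8+12+9 = 42
Depot - #101 - #104 - #102 - #103: 13+20+9+13 = 55
Depot - #101 - #104 - #103 - #102: 13+20+12+13 = 58
Depot - #102 - #101 - #103 - #104: 4+15+8+12 = 39
Depot - #102 - #101 - #104 - #103: 4+15+20+12 = 51
Depot - #102 - #103 - #101 - #104: 4+13+8+20 = 45
Depot - #102 - #103 - #104 - #101: 4+13+12+20 = 49
Depot - #102 - #104 - #101 - #103: 4+9+20+8 = 41
Depot - #102 - #104 - #103 - #101: 4+9+12+8 = 33
Depot - #103 - #101 - #102 - #104: 9+8+15+9 = 41
Depot - #103 - #101 - #104 - #102: 9+8+20+9 = 46
… (10 more)
The minimum is 33.
One shortest path: Depot → #102 → #104 → #103 → #101.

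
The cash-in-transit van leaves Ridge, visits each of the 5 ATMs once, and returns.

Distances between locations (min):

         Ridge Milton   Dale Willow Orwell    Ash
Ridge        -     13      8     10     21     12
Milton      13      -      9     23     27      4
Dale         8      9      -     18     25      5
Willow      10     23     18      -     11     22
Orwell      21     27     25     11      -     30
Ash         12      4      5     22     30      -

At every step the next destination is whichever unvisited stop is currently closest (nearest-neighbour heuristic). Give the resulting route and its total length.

Ridge → [Dale:8 / Willow:10 / Ash:12 / Milton:13 / Orwell:21] → Dale (8)
Dale → [Ash:5 / Milton:9 / Willow:18 / Orwell:25] → Ash (5)
Ash → [Milton:4 / Willow:22 / Orwell:30] → Milton (4)
Milton → [Willow:23 / Orwell:27] → Willow (23)
Willow → [Orwell:11] → Orwell (11)
Return Orwell→Ridge: 21.
Total = 8 + 5 + 4 + 23 + 11 + 21 = 72.

Total distance 72 min via the nearest-neighbour route Ridge → Dale → Ash → Milton → Willow → Orwell → Ridge.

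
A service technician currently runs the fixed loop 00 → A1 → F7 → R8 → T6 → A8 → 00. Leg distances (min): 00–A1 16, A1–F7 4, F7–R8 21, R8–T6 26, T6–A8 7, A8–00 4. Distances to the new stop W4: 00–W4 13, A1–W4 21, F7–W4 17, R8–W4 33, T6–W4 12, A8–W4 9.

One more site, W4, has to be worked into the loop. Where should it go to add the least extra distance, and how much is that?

Insertion cost between consecutive stops i–j is d(i,W4) + d(W4,j) − d(i,j):
  between 00 and A1: 13 + 21 − 16 = 18
  between A1 and F7: 21 + 17 − 4 = 34
  between F7 and R8: 17 + 33 − 21 = 29
  between R8 and T6: 33 + 12 − 26 = 19
  between T6 and A8: 12 + 9 − 7 = 14
  between A8 and 00: 9 + 13 − 4 = 18
Cheapest insertion is between T6 and A8, adding 14.
New total = 78 + 14 = 92.

Minimum extra distance: 14 min, inserting W4 between T6 and A8.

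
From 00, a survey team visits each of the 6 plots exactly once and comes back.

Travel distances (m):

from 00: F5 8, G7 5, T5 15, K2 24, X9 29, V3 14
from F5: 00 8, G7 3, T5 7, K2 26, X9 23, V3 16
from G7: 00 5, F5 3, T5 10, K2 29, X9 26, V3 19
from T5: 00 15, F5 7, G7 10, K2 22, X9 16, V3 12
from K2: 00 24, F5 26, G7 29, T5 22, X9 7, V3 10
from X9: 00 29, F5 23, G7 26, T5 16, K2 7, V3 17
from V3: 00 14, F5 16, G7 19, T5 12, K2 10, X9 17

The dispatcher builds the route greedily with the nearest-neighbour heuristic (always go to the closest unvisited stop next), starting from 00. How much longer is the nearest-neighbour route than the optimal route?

00: G7=5, F5=8, V3=14, T5=15, K2=24, X9=29 ⇒ G7
G7: F5=3, T5=10, V3=19, X9=26, K2=29 ⇒ F5
F5: T5=7, V3=16, X9=23, K2=26 ⇒ T5
T5: V3=12, X9=16, K2=22 ⇒ V3
V3: K2=10, X9=17 ⇒ K2
K2: X9=7 ⇒ X9
NN route 00 → G7 → F5 → T5 → V3 → K2 → X9 → 00 costs 73.
Optimal: 00 → G7 → F5 → T5 → X9 → K2 → V3 → 00 costs 62 (by enumerating all 360 distinct tours).
Excess = 73 − 62 = 11.

11 m longer than the optimal tour.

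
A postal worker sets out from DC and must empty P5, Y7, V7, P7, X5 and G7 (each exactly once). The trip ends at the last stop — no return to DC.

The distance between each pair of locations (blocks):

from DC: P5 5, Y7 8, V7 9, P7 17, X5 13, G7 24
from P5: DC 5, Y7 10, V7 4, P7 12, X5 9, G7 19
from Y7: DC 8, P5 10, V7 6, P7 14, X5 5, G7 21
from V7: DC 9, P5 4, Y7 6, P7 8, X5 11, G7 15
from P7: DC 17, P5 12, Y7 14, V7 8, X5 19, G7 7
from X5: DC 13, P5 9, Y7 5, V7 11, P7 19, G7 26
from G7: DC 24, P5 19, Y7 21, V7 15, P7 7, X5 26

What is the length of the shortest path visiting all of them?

There are 6! = 720 possible orderings.
DC - P5 - Y7 - V7 - P7 - X5 - G7: 5+10+6+8+19+26 = 74
DC - P5 - Y7 - V7 - P7 - G7 - X5: 5+10+6+8+7+26 = 62
DC - P5 - Y7 - V7 - X5 - P7 - G7: 5+10+6+11+19+7 = 58
DC - P5 - Y7 - V7 - X5 - G7 - P7: 5+10+6+11+26+7 = 65
DC - P5 - Y7 - V7 - G7 - P7 - X5: 5+10+6+15+7+19 = 62
DC - P5 - Y7 - V7 - G7 - X5 - P7: 5+10+6+15+26+19 = 81
DC - P5 - Y7 - P7 - V7 - X5 - G7: 5+10+14+8+11+26 = 74
DC - P5 - Y7 - P7 - V7 - G7 - X5: 5+10+14+8+15+26 = 78
… (712 more)
DC - P5 - X5 - Y7 - V7 - P7 - G7: 5+9+5+6+8+7 = 40  ← best
The minimum is 40.
One shortest path: DC → P5 → X5 → Y7 → V7 → P7 → G7.

Shortest open route: 40 blocks.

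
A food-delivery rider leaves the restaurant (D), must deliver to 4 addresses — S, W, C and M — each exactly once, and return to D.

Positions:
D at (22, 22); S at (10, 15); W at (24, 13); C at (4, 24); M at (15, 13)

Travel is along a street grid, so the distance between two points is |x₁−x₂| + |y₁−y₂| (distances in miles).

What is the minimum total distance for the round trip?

62 miles — the shortest possible round trip.

There are 12 distinct closed tours to check (reversals are equivalent).
D - S - W - C - M - D: 19+16+31+22+16 = 104
D - S - W - M - C - D: 19+16+9+22+20 = 86
D - S - C - W - M - D: 19+15+31+9+16 = 90
D - S - C - M - W - D: 19+15+22+9+11 = 76
D - S - M - W - C - D: 19+7+9+31+20 = 86
D - S - M - C - W - D: 19+7+22+31+11 = 90
D - W - S - C - M - D: 11+16+15+22+16 = 80
D - W - S - M - C - D: 11+16+7+22+20 = 76
D - W - C - S - M - D: 11+31+15+7+16 = 80
D - W - M - S - C - D: 11+9+7+15+20 = 62
D - C - S - W - M - D: 20+15+16+9+16 = 76
D - C - W - S - M - D: 20+31+16+7+16 = 90
The minimum is 62.
One optimal route: D → W → M → S → C → D (or its reverse).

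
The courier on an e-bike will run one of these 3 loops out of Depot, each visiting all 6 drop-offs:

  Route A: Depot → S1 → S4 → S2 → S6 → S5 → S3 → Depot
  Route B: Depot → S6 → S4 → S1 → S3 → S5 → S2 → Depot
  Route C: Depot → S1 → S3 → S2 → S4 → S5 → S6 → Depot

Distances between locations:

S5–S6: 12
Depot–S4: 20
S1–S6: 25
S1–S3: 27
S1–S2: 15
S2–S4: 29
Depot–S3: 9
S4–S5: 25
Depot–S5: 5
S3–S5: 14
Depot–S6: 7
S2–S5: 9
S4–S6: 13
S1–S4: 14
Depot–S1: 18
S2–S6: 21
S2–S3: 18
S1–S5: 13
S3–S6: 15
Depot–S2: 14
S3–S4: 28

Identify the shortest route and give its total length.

Route A: 18 + 14 + 29 + 21 + 12 + 14 + 9 = 117
Route B: 7 + 13 + 14 + 27 + 14 + 9 + 14 = 98
Route C: 18 + 27 + 18 + 29 + 25 + 12 + 7 = 136

98 — Route B is the shortest.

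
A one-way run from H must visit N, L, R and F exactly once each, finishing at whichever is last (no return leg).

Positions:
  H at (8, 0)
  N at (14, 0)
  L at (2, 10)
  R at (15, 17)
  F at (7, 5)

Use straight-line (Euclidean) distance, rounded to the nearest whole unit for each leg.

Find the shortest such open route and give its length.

37 — the minimum one-way total.

There are 4! = 24 possible orderings.
H - N - L - R - F: 6+16+15+14 = 51
H - N - L - F - R: 6+16+7+14 = 43
H - N - R - L - F: 6+17+15+7 = 45
H - N - R - F - L: 6+17+14+7 = 44
H - N - F - L - R: 6+9+7+15 = 37
H - N - F - R - L: 6+9+14+15 = 44
H - L - N - R - F: 12+16+17+14 = 59
H - L - N - F - R: 12+16+9+14 = 51
H - L - R - N - F: 12+15+17+9 = 53
H - L - R - F - N: 12+15+14+9 = 50
H - L - F - N - R: 12+7+9+17 = 45
H - L - F - R - N: 12+7+14+17 = 50
H - R - N - L - F: 18+17+16+7 = 58
H - R - N - F - L: 18+17+9+7 = 51
… (10 more)
The minimum is 37.
One shortest path: H → N → F → L → R.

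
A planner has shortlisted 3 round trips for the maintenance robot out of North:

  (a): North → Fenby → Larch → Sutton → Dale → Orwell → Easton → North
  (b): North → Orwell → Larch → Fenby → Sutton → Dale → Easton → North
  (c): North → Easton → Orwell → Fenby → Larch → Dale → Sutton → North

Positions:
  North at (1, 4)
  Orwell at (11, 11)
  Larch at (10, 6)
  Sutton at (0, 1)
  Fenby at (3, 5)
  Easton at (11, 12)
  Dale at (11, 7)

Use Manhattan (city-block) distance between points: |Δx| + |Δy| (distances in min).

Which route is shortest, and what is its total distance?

(a): 3 + 8 + 15 + 17 + 4 + 1 + 18 = 66
(b): 17 + 6 + 8 + 7 + 17 + 5 + 18 = 78
(c): 18 + 1 + 14 + 8 + 2 + 17 + 4 = 64

64 min — (c) is the shortest.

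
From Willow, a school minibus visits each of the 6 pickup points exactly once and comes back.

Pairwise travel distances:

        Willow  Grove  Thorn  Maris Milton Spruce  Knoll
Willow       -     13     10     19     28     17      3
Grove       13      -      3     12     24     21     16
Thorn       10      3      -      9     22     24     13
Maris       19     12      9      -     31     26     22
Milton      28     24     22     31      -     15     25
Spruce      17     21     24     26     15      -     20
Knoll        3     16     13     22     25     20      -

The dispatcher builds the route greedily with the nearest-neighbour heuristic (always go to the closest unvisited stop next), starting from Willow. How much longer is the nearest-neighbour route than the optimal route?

Willow: Knoll=3, Thorn=10, Grove=13, Spruce=17, Maris=19, Milton=28 ⇒ Knoll
Knoll: Thorn=13, Grove=16, Spruce=20, Maris=22, Milton=25 ⇒ Thorn
Thorn: Grove=3, Maris=9, Milton=22, Spruce=24 ⇒ Grove
Grove: Maris=12, Spruce=21, Milton=24 ⇒ Maris
Maris: Spruce=26, Milton=31 ⇒ Spruce
Spruce: Milton=15 ⇒ Milton
NN route Willow → Knoll → Thorn → Grove → Maris → Spruce → Milton → Willow costs 100.
Optimal: Willow → Thorn → Maris → Grove → Milton → Spruce → Knoll → Willow costs 93 (by enumerating all 360 distinct tours).
Excess = 100 − 93 = 7.

Excess over optimum: 7.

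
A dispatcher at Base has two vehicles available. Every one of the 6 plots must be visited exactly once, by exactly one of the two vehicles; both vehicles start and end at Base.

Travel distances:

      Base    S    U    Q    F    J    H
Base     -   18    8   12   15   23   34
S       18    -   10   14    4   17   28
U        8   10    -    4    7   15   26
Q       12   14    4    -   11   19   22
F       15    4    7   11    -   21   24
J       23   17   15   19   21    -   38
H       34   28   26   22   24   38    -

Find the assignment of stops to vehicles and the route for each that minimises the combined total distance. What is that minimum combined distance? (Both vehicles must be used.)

There are 2^5 − 1 = 31 ways to divide the 6 stops into two non-empty groups. For each, the best each vehicle can do is its own shortest tour through its group:
  {S} + {U, Q, F, J, H}: 36 + 102 = 138
  {U} + {S, Q, F, J, H}: 16 + 102 = 118
  {S, U} + {Q, F, J, H}: 36 + 102 = 138
  {Q} + {S, U, F, J, H}: 24 + 102 = 126
  {S, Q} + {U, F, J, H}: 44 + 100 = 144
  {U, Q} + {S, F, J, H}: 24 + 102 = 126
  … (31 splits in total)
Best: vehicle 1 Base → U → Base = 16; vehicle 2 Base → Q → H → F → S → J → Base = 102; combined 118.

Minimum combined distance: 118.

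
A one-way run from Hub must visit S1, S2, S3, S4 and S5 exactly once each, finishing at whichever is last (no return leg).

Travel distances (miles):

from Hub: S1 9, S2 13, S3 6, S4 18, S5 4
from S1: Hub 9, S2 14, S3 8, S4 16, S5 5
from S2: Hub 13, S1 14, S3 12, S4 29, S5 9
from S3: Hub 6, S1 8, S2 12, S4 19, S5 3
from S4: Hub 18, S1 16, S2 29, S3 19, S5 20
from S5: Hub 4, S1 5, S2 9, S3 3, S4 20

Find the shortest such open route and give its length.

Minimum one-way distance = 48 miles.

There are 5! = 120 possible orderings.
Hub→S1→S2→S3→S4→S5: 9+14+12+19+20 = 74
Hub→S1→S2→S3→S5→S4: 9+14+12+3+20 = 58
Hub→S1→S2→S4→S3→S5: 9+14+29+19+3 = 74
Hub→S1→S2→S4→S5→S3: 9+14+29+20+3 = 75
Hub→S1→S2→S5→S3→S4: 9+14+9+3+19 = 54
Hub→S1→S2→S5→S4→S3: 9+14+9+20+19 = 71
Hub→S1→S3→S2→S4→S5: 9+8+12+29+20 = 78
Hub→S1→S3→S2→S5→S4: 9+8+12+9+20 = 58
Hub→S1→S3→S4→S2→S5: 9+8+19+29+9 = 74
Hub→S1→S3→S4→S5→S2: 9+8+19+20+9 = 65
Hub→S1→S3→S5→S2→S4: 9+8+3+9+29 = 58
Hub→S1→S3→S5→S4→S2: 9+8+3+20+29 = 69
Hub→S1→S4→S2→S3→S5: 9+16+29+12+3 = 69
Hub→S1→S4→S2→S5→S3: 9+16+29+9+3 = 66
… (106 more)
Hub→S3→S2→S5→S1→S4: 6+12+9+5+16 = 48  ← best
The minimum is 48.
One shortest path: Hub → S3 → S2 → S5 → S1 → S4.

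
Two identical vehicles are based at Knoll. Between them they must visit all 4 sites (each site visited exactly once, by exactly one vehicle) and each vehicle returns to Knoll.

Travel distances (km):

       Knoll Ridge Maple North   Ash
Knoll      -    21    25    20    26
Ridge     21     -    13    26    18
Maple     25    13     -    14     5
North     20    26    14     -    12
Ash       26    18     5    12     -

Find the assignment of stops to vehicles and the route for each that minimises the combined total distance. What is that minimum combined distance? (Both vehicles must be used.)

Try each way of splitting the stops between the two vehicles (each non-empty) and, for each split, find the best tour for each vehicle:
  {Ridge} + {Maple, North, Ash}: 42 + 62 = 104
  {Maple} + {Ridge, North, Ash}: 50 + 71 = 121
  {Ridge, Maple} + {North, Ash}: 59 + 58 = 117
  {North} + {Ridge, Maple, Ash}: 40 + 65 = 105
  {Ridge, North} + {Maple, Ash}: 67 + 56 = 123
  {Maple, North} + {Ridge, Ash}: 59 + 65 = 124
  … (7 splits in total)
Best: vehicle 1 Knoll → Ridge → Knoll = 42; vehicle 2 Knoll → Maple → Ash → North → Knoll = 62; combined 104.

Minimum combined distance: 104 km.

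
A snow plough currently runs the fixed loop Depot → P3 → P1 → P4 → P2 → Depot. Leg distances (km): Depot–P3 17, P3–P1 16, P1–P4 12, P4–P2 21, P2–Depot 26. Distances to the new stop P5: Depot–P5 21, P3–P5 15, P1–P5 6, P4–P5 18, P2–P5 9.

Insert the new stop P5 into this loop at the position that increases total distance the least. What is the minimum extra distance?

Insertion cost between consecutive stops i–j is d(i,P5) + d(P5,j) − d(i,j):
  between Depot and P3: 21 + 15 − 17 = 19
  between P3 and P1: 15 + 6 − 16 = 5
  between P1 and P4: 6 + 18 − 12 = 12
  between P4 and P2: 18 + 9 − 21 = 6
  between P2 and Depot: 9 + 21 − 26 = 4
Cheapest insertion is between P2 and Depot, adding 4.
New total = 92 + 4 = 96.

Adding 4 km by placing P5 on the P2–Depot leg.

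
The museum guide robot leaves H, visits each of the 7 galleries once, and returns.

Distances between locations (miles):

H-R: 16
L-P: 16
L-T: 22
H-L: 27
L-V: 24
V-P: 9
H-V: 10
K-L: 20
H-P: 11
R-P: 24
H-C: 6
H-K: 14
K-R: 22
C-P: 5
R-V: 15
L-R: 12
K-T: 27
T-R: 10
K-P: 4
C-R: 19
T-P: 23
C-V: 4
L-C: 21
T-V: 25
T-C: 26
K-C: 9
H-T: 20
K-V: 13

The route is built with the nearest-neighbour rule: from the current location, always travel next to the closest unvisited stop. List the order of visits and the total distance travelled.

From H: distances to unvisited — C=6, V=10, P=11, K=14, R=16, T=20, L=27. Nearest is C (6).
From C: distances to unvisited — V=4, P=5, K=9, R=19, L=21, T=26. Nearest is V (4).
From V: distances to unvisited — P=9, K=13, R=15, L=24, T=25. Nearest is P (9).
From P: distances to unvisited — K=4, L=16, T=23, R=24. Nearest is K (4).
From K: distances to unvisited — L=20, R=22, T=27. Nearest is L (20).
From L: distances to unvisited — R=12, T=22. Nearest is R (12).
From R: distances to unvisited — T=10. Nearest is T (10).
Return T→H: 20.
Total = 6 + 4 + 9 + 4 + 20 + 12 + 10 + 20 = 85.

Total distance 85 miles via the nearest-neighbour route H → C → V → P → K → L → R → T → H.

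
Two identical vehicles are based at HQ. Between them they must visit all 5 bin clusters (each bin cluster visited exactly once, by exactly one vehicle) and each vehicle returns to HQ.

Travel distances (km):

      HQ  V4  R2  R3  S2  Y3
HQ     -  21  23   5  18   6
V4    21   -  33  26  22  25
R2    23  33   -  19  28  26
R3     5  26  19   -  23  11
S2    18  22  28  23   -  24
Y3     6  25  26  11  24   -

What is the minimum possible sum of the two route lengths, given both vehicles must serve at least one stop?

Check every non-empty split of the stops between the two vehicles; for each half take its own optimal tour:
  {V4} + {R2, R3, S2, Y3}: 42 + 82 = 124
  {R2} + {V4, R3, S2, Y3}: 46 + 81 = 127
  {V4, R2} + {R3, S2, Y3}: 77 + 58 = 135
  {R3} + {V4, R2, S2, Y3}: 10 + 103 = 113
  {V4, R3} + {R2, S2, Y3}: 52 + 78 = 130
  {R2, R3} + {V4, S2, Y3}: 47 + 71 = 118
  … (15 splits in total)
  {V4, R2, R3, S2} + {Y3}: 95 + 12 = 107  ← best
Best: vehicle 1 HQ → V4 → S2 → R2 → R3 → HQ = 95; vehicle 2 HQ → Y3 → HQ = 12; combined 107.

107 km — the smallest possible combined total.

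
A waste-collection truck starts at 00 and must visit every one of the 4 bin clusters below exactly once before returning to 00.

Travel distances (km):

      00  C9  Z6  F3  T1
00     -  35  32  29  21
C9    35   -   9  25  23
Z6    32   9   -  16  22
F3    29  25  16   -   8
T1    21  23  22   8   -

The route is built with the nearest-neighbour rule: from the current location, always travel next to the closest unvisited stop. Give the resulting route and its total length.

Nearest-neighbour total = 89 km; route 00 → T1 → F3 → Z6 → C9 → 00.

00 → [T1:21 / F3:29 / Z6:32 / C9:35] → T1 (21)
T1 → [F3:8 / Z6:22 / C9:23] → F3 (8)
F3 → [Z6:16 / C9:25] → Z6 (16)
Z6 → [C9:9] → C9 (9)
Return C9→00: 35.
Total = 21 + 8 + 16 + 9 + 35 = 89.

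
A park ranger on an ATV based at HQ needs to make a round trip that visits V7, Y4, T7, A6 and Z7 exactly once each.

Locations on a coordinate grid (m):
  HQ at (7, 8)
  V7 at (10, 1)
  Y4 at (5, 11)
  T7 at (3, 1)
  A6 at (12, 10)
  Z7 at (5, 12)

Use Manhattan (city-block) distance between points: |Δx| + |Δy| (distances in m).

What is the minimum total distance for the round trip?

44 m — the shortest possible round trip.

With 5 stops there are 5!/2 = 60 distinct round trips (a route and its reverse cost the same).
HQ-V7-Y4-T7-A6-Z7-HQ: 10+15+12+18+9+6 = 70
HQ-V7-Y4-T7-Z7-A6-HQ: 10+15+12+13+9+7 = 66
HQ-V7-Y4-A6-T7-Z7-HQ: 10+15+8+18+13+6 = 70
HQ-V7-Y4-A6-Z7-T7-HQ: 10+15+8+9+13+11 = 66
HQ-V7-Y4-Z7-T7-A6-HQ: 10+15+1+13+18+7 = 64
HQ-V7-Y4-Z7-A6-T7-HQ: 10+15+1+9+18+11 = 64
HQ-V7-T7-Y4-A6-Z7-HQ: 10+7+12+8+9+6 = 52
HQ-V7-T7-Y4-Z7-A6-HQ: 10+7+12+1+9+7 = 46
HQ-V7-T7-A6-Y4-Z7-HQ: 10+7+18+8+1+6 = 50
HQ-V7-T7-A6-Z7-Y4-HQ: 10+7+18+9+1+5 = 50
HQ-V7-T7-Z7-Y4-A6-HQ: 10+7+13+1+8+7 = 46
HQ-V7-T7-Z7-A6-Y4-HQ: 10+7+13+9+8+5 = 52
HQ-V7-A6-Y4-T7-Z7-HQ: 10+11+8+12+13+6 = 60
HQ-V7-A6-Y4-Z7-T7-HQ: 10+11+8+1+13+11 = 54
… (46 more)
HQ-Y4-Z7-T7-V7-A6-HQ: 5+1+13+7+11+7 = 44  ← best
The minimum is 44.
One optimal route: HQ → Y4 → Z7 → T7 → V7 → A6 → HQ (or its reverse).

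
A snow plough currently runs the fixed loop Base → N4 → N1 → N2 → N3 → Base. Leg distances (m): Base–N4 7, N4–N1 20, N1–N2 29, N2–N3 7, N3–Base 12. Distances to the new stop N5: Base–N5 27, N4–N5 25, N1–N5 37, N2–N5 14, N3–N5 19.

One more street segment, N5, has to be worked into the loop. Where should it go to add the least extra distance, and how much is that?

Insertion cost between consecutive stops i–j is d(i,N5) + d(N5,j) − d(i,j):
  between Base and N4: 27 + 25 − 7 = 45
  between N4 and N1: 25 + 37 − 20 = 42
  between N1 and N2: 37 + 14 − 29 = 22
  between N2 and N3: 14 + 19 − 7 = 26
  between N3 and Base: 19 + 27 − 12 = 34
Cheapest insertion is between N1 and N2, adding 22.
New total = 75 + 22 = 97.

Adding 22 m by placing N5 on the N1–N2 leg.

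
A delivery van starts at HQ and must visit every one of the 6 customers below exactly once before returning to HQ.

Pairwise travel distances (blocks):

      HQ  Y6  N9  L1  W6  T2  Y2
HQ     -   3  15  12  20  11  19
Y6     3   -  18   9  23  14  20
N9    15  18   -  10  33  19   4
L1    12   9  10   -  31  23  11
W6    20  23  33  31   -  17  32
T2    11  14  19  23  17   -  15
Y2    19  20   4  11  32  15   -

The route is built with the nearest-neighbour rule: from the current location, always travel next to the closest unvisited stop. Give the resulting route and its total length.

From HQ: distances to unvisited — Y6=3, T2=11, L1=12, N9=15, Y2=19, W6=20. Nearest is Y6 (3).
From Y6: distances to unvisited — L1=9, T2=14, N9=18, Y2=20, W6=23. Nearest is L1 (9).
From L1: distances to unvisited — N9=10, Y2=11, T2=23, W6=31. Nearest is N9 (10).
From N9: distances to unvisited — Y2=4, T2=19, W6=33. Nearest is Y2 (4).
From Y2: distances to unvisited — T2=15, W6=32. Nearest is T2 (15).
From T2: distances to unvisited — W6=17. Nearest is W6 (17).
Return W6→HQ: 20.
Total = 3 + 9 + 10 + 4 + 15 + 17 + 20 = 78.

78 blocks along HQ → Y6 → L1 → N9 → Y2 → T2 → W6 → HQ.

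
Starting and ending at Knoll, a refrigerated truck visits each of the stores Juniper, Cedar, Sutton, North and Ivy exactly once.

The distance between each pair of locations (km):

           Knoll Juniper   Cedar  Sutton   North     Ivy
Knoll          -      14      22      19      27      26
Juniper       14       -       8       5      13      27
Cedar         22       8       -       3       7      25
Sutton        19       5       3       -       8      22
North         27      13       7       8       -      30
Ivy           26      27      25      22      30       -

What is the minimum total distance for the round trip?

Minimum total distance: 85 km.

There are 60 distinct closed tours to check (reversals are equivalent).
Knoll-Juniper-Cedar-Sutton-North-Ivy-Knoll: 14+8+3+8+30+26 = 89
Knoll-Juniper-Cedar-Sutton-Ivy-North-Knoll: 14+8+3+22+30+27 = 104
Knoll-Juniper-Cedar-North-Sutton-Ivy-Knoll: 14+8+7+8+22+26 = 85
Knoll-Juniper-Cedar-North-Ivy-Sutton-Knoll: 14+8+7+30+22+19 = 100
Knoll-Juniper-Cedar-Ivy-Sutton-North-Knoll: 14+8+25+22+8+27 = 104
Knoll-Juniper-Cedar-Ivy-North-Sutton-Knoll: 14+8+25+30+8+19 = 104
Knoll-Juniper-Sutton-Cedar-North-Ivy-Knoll: 14+5+3+7+30+26 = 85
Knoll-Juniper-Sutton-Cedar-Ivy-North-Knoll: 14+5+3+25+30+27 = 104
Knoll-Juniper-Sutton-North-Cedar-Ivy-Knoll: 14+5+8+7+25+26 = 85
Knoll-Juniper-Sutton-North-Ivy-Cedar-Knoll: 14+5+8+30+25+22 = 104
Knoll-Juniper-Sutton-Ivy-Cedar-North-Knoll: 14+5+22+25+7+27 = 100
Knoll-Juniper-Sutton-Ivy-North-Cedar-Knoll: 14+5+22+30+7+22 = 100
Knoll-Juniper-North-Cedar-Sutton-Ivy-Knoll: 14+13+7+3+22+26 = 85
Knoll-Juniper-North-Cedar-Ivy-Sutton-Knoll: 14+13+7+25+22+19 = 100
… (46 more)
The minimum is 85.
One optimal route: Knoll → Juniper → Cedar → North → Sutton → Ivy → Knoll (or its reverse).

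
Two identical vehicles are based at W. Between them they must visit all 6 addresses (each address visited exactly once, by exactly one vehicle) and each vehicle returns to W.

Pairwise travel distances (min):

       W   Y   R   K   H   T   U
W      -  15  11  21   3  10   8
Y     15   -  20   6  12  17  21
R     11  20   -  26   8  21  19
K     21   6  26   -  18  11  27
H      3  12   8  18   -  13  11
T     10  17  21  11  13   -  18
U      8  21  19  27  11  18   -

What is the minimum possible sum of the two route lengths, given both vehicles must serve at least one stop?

Try each way of splitting the stops between the two vehicles (each non-empty) and, for each split, find the best tour for each vehicle:
  {Y} + {R, K, H, T, U}: 30 + 74 = 104
  {R} + {Y, K, H, T, U}: 22 + 58 = 80
  {Y, R} + {K, H, T, U}: 46 + 58 = 104
  {K} + {Y, R, H, T, U}: 42 + 74 = 116
  {Y, K} + {R, H, T, U}: 42 + 58 = 100
  {R, K} + {Y, H, T, U}: 58 + 58 = 116
  … (31 splits in total)
  {Y, R, K, H, T} + {U}: 58 + 16 = 74  ← best
Best: vehicle 1 W → R → H → Y → K → T → W = 58; vehicle 2 W → U → W = 16; combined 74.

74 min — the smallest possible combined total.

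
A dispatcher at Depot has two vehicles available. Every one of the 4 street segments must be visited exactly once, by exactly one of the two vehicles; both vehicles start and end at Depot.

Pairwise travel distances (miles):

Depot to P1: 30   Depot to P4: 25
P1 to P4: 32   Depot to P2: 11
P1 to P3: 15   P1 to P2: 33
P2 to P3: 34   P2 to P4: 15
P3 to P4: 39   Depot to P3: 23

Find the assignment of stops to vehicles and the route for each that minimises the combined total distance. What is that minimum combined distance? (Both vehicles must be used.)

Minimum combined distance: 117 miles.

Check every non-empty split of the stops between the two vehicles; for each half take its own optimal tour:
  {P1} + {P2, P3, P4}: 60 + 88 = 148
  {P2} + {P1, P3, P4}: 22 + 95 = 117
  {P1, P2} + {P3, P4}: 74 + 87 = 161
  {P3} + {P1, P2, P4}: 46 + 88 = 134
  {P1, P3} + {P2, P4}: 68 + 51 = 119
  {P2, P3} + {P1, P4}: 68 + 87 = 155
  … (7 splits in total)
Best: vehicle 1 Depot → P2 → Depot = 22; vehicle 2 Depot → P3 → P1 → P4 → Depot = 95; combined 117.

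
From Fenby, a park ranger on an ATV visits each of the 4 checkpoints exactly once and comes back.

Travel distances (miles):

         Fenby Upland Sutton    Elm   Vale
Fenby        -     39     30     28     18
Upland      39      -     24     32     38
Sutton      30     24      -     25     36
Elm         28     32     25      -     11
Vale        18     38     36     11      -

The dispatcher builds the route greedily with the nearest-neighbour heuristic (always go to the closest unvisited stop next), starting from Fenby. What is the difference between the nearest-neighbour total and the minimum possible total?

2 miles longer than the optimal tour.

Fenby: Vale=18, Elm=28, Sutton=30, Upland=39 ⇒ Vale
Vale: Elm=11, Sutton=36, Upland=38 ⇒ Elm
Elm: Sutton=25, Upland=32 ⇒ Sutton
Sutton: Upland=24 ⇒ Upland
NN route Fenby → Vale → Elm → Sutton → Upland → Fenby costs 117.
Optimal: Fenby → Sutton → Upland → Elm → Vale → Fenby costs 115 (by enumerating all 12 distinct tours).
Excess = 117 − 115 = 2.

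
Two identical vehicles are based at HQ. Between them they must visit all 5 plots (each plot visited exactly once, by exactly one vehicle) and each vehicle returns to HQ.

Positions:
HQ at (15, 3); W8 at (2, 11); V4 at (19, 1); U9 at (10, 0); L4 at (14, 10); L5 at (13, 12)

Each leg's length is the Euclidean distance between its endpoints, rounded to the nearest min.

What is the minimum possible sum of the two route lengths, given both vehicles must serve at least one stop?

Minimum combined distance: 48 min.

Check every non-empty split of the stops between the two vehicles; for each half take its own optimal tour:
  {W8} + {V4, U9, L4, L5}: 30 + 34 = 64
  {V4} + {W8, U9, L4, L5}: 8 + 40 = 48
  {W8, V4} + {U9, L4, L5}: 39 + 27 = 66
  {U9} + {W8, V4, L4, L5}: 12 + 42 = 54
  {W8, U9} + {V4, L4, L5}: 35 + 25 = 60
  {V4, U9} + {W8, L4, L5}: 19 + 35 = 54
  … (15 splits in total)
Best: vehicle 1 HQ → V4 → HQ = 8; vehicle 2 HQ → U9 → W8 → L5 → L4 → HQ = 40; combined 48.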